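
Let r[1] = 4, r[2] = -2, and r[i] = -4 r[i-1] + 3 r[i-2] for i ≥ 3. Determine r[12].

-18844598

r[3] = -4*(-2) + 3*4 = 20
r[4] = -4*20 + 3*(-2) = -86
r[5] = -4*(-86) + 3*20 = 404
r[6] = -4*404 + 3*(-86) = -1874
r[7] = -4*(-1874) + 3*404 = 8708
r[8] = -4*8708 + 3*(-1874) = -40454
r[9] = -4*(-40454) + 3*8708 = 187940
r[10] = -4*187940 + 3*(-40454) = -873122
r[11] = -4*(-873122) + 3*187940 = 4056308
r[12] = -4*4056308 + 3*(-873122) = -18844598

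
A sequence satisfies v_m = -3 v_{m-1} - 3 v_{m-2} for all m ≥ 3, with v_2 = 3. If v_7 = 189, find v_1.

Let v_1 = x.
v_3 = -9 - 3x
v_4 = 18 + 9x
v_5 = -27 - 18x
v_6 = 27 + 27x
v_7 = -27x
So -27x = 189, giving x = -7.

-7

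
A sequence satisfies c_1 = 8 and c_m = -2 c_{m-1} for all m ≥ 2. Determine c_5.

128

c_2 = -2*8 = -16
c_3 = -2*(-16) = 32
c_4 = -2*32 = -64
c_5 = -2*(-64) = 128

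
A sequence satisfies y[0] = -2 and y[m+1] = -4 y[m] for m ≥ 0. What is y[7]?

32768

y[1] = -4·(-2) = 8
y[2] = -4·8 = -32
y[3] = -4·(-32) = 128
y[4] = -4·128 = -512
y[5] = -4·(-512) = 2048
y[6] = -4·2048 = -8192
y[7] = -4·(-8192) = 32768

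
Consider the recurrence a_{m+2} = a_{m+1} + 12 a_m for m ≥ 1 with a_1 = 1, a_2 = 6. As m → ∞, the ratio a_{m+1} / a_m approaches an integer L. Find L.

4

The characteristic equation is r^2 - r - 12 = 0, which factors as (r - 4)(r + 3) = 0.
So the roots are 4 and -3. Since |4| > |-3| and the coefficient of 4^m is non-zero, the ratio tends to 4.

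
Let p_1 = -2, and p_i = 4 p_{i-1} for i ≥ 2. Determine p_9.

p_2 = 4(-2) = -8
p_3 = 4(-8) = -32
p_4 = 4(-32) = -128
p_5 = 4(-128) = -512
p_6 = 4(-512) = -2048
p_7 = 4(-2048) = -8192
p_8 = 4(-8192) = -32768
p_9 = 4(-32768) = -131072

-131072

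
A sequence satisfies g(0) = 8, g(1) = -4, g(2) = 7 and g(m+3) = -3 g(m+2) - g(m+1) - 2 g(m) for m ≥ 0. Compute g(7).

-2346

g(3) = -3·7 - (-4) - 2·8 = -33
g(4) = -3·(-33) - 7 - 2·(-4) = 100
g(5) = -3·100 - (-33) - 2·7 = -281
g(6) = -3·(-281) - 100 - 2·(-33) = 809
g(7) = -3·809 - (-281) - 2·100 = -2346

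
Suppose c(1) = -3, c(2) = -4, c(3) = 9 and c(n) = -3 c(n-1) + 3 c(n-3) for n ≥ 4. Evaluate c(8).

-1737

c(4) = -3*9 + 3*(-3) = -36
c(5) = -3*(-36) + 3*(-4) = 96
c(6) = -3*96 + 3*9 = -261
c(7) = -3*(-261) + 3*(-36) = 675
c(8) = -3*675 + 3*96 = -1737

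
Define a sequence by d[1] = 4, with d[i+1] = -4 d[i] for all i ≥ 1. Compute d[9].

d[2] = -4·4 = -16
d[3] = -4·(-16) = 64
d[4] = -4·64 = -256
d[5] = -4·(-256) = 1024
d[6] = -4·1024 = -4096
d[7] = -4·(-4096) = 16384
d[8] = -4·16384 = -65536
d[9] = -4·(-65536) = 262144

262144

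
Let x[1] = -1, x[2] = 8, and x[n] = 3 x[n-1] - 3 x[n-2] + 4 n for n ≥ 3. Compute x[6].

387

x[3] = 3(8) - 3(-1) + 12 = 39
x[4] = 3(39) - 3(8) + 16 = 109
x[5] = 3(109) - 3(39) + 20 = 230
x[6] = 3(230) - 3(109) + 24 = 387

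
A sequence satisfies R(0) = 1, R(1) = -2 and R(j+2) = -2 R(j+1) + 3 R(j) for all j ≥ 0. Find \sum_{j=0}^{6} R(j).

R(2) = -2*(-2) + 3*1 = 7
R(3) = -2*7 + 3*(-2) = -20
R(4) = -2*(-20) + 3*7 = 61
R(5) = -2*61 + 3*(-20) = -182
R(6) = -2*(-182) + 3*61 = 547
Sum = 1 + (-2) + 7 + (-20) + 61 + (-182) + 547 = 412

412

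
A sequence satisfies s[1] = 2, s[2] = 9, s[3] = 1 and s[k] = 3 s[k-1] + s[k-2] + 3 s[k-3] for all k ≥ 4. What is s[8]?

3324

s[4] = 3(1) + 9 + 3(2) = 18
s[5] = 3(18) + 1 + 3(9) = 82
s[6] = 3(82) + 18 + 3(1) = 267
s[7] = 3(267) + 82 + 3(18) = 937
s[8] = 3(937) + 267 + 3(82) = 3324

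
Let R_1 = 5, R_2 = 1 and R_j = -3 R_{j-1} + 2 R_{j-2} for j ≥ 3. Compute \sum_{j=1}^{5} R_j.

65

R_3 = -3·1 + 2·5 = 7
R_4 = -3·7 + 2·1 = -19
R_5 = -3·(-19) + 2·7 = 71
Sum = 5 + 1 + 7 + (-19) + 71 = 65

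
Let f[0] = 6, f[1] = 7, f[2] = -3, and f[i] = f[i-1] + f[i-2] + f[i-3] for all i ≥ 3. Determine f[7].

f[3] = (-3) + 7 + 6 = 10
f[4] = 10 + (-3) + 7 = 14
f[5] = 14 + 10 + (-3) = 21
f[6] = 21 + 14 + 10 = 45
f[7] = 45 + 21 + 14 = 80

80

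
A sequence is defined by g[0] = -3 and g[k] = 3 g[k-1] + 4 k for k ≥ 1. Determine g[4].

g[1] = 3·(-3) + 4 = -5
g[2] = 3·(-5) + 8 = -7
g[3] = 3·(-7) + 12 = -9
g[4] = 3·(-9) + 16 = -11

-11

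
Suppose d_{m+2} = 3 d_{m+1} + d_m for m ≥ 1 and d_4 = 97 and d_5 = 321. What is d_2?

7

Rearranging, d_{m-2} = d_m - 3 d_{m-1}.
d_3 = 321 - 3(97) = 30
d_2 = 97 - 3(30) = 7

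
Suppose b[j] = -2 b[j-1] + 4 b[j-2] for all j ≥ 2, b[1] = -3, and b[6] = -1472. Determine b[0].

Let b[0] = v.
b[2] = 6 + 4v
b[3] = -24 - 8v
b[4] = 72 + 32v
b[5] = -240 - 96v
b[6] = 768 + 320v
So 768 + 320v = -1472, giving v = -7.

-7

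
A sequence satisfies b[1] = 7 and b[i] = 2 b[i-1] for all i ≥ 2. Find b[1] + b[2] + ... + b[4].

b[2] = 2·7 = 14
b[3] = 2·14 = 28
b[4] = 2·28 = 56
Sum = 7 + 14 + 28 + 56 = 105

105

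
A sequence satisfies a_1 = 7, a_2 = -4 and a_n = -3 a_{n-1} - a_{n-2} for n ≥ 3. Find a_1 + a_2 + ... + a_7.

a_3 = -3*(-4) - 7 = 5
a_4 = -3*5 - (-4) = -11
a_5 = -3*(-11) - 5 = 28
a_6 = -3*28 - (-11) = -73
a_7 = -3*(-73) - 28 = 191
Sum = 7 + (-4) + 5 + (-11) + 28 + (-73) + 191 = 143

143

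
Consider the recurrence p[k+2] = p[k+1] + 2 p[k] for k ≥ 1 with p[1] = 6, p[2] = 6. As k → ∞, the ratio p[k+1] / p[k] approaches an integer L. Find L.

2

The characteristic equation is r^2 - r - 2 = 0, which factors as (r - 2)(r + 1) = 0.
So the roots are 2 and -1. Since |2| > |-1| and the coefficient of 2^k is non-zero, the ratio tends to 2.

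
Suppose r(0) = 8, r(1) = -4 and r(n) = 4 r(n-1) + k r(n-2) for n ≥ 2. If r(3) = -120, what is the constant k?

-2

r(2) = -16 + 8k
r(3) = -64 + 28k
So -64 + 28k = -120, giving k = -2.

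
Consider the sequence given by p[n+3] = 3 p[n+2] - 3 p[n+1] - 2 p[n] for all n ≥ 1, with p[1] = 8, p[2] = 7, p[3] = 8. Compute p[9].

548

p[4] = 3·8 - 3·7 - 2·8 = -13
p[5] = 3·(-13) - 3·8 - 2·7 = -77
p[6] = 3·(-77) - 3·(-13) - 2·8 = -208
p[7] = 3·(-208) - 3·(-77) - 2·(-13) = -367
p[8] = 3·(-367) - 3·(-208) - 2·(-77) = -323
p[9] = 3·(-323) - 3·(-367) - 2·(-208) = 548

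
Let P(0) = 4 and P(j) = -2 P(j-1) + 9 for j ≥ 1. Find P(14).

16387

The fixed point is 9/(1 + 2) = 3, so P(j) - 3 = -2(P(j-1) - 3).
Hence P(j) = 1·(-2)^j + 3.
P(14) = 1·(-2)^{14} + 3 = 1·16384 + 3 = 16387.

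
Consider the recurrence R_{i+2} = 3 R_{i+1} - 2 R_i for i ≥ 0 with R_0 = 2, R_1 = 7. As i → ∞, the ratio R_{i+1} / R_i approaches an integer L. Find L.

The characteristic equation is r^2 - 3r + 2 = 0, which factors as (r - 2)(r - 1) = 0.
So the roots are 2 and 1. Since |2| > |1| and the coefficient of 2^i is non-zero, the ratio tends to 2.

2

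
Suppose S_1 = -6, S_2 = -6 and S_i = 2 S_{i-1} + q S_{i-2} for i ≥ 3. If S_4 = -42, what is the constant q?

S_3 = -12 - 6q
S_4 = -24 - 18q
So -24 - 18q = -42, giving q = 1.

1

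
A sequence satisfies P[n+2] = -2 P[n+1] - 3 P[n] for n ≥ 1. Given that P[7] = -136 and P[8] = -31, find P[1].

-2

Rearranging, P[n-2] = (P[n] + 2 P[n-1]) / -3.
P[6] = (-31 + 2*(-136)) / -3 = -303/-3 = 101
P[5] = (-136 + 2*101) / -3 = 66/-3 = -22
P[4] = (101 + 2*(-22)) / -3 = 57/-3 = -19
P[3] = (-22 + 2*(-19)) / -3 = -60/-3 = 20
P[2] = (-19 + 2*20) / -3 = 21/-3 = -7
P[1] = (20 + 2*(-7)) / -3 = 6/-3 = -2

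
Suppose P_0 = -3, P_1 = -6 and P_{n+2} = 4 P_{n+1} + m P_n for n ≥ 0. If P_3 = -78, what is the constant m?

P_2 = -24 - 3m
P_3 = -96 - 18m
So -96 - 18m = -78, giving m = -1.

-1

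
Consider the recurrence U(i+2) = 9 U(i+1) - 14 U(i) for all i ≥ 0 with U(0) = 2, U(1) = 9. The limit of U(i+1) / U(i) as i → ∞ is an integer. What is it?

The characteristic equation is r^2 - 9r + 14 = 0, which factors as (r - 7)(r - 2) = 0.
So the roots are 7 and 2. Since |7| > |2| and the coefficient of 7^i is non-zero, the ratio tends to 7.

7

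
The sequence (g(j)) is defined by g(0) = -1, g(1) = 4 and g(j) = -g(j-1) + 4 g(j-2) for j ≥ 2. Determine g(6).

-376

g(2) = -4 + 4(-1) = -8
g(3) = -(-8) + 4(4) = 24
g(4) = -24 + 4(-8) = -56
g(5) = -(-56) + 4(24) = 152
g(6) = -152 + 4(-56) = -376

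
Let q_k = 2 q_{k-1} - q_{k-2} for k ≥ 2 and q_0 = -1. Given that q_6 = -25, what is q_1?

-5

Let q_1 = y.
q_2 = 1 + 2y
q_3 = 2 + 3y
q_4 = 3 + 4y
q_5 = 4 + 5y
q_6 = 5 + 6y
So 5 + 6y = -25, giving y = -5.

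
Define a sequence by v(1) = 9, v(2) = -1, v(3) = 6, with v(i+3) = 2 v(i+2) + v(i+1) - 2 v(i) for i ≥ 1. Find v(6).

-31

v(4) = 2(6) + (-1) - 2(9) = -7
v(5) = 2(-7) + 6 - 2(-1) = -6
v(6) = 2(-6) + (-7) - 2(6) = -31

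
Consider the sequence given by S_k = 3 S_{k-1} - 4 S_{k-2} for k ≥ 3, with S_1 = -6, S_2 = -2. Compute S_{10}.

S_3 = 3(-2) - 4(-6) = 18
S_4 = 3(18) - 4(-2) = 62
S_5 = 3(62) - 4(18) = 114
S_6 = 3(114) - 4(62) = 94
S_7 = 3(94) - 4(114) = -174
S_8 = 3(-174) - 4(94) = -898
S_9 = 3(-898) - 4(-174) = -1998
S_{10} = 3(-1998) - 4(-898) = -2402

-2402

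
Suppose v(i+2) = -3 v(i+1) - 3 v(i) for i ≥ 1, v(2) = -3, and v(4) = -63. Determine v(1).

-5

Let v(1) = y.
v(3) = 9 - 3y
v(4) = -18 + 9y
So -18 + 9y = -63, giving y = -5.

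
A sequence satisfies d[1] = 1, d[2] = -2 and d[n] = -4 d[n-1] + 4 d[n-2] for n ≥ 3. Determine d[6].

-1312

d[3] = -4(-2) + 4(1) = 12
d[4] = -4(12) + 4(-2) = -56
d[5] = -4(-56) + 4(12) = 272
d[6] = -4(272) + 4(-56) = -1312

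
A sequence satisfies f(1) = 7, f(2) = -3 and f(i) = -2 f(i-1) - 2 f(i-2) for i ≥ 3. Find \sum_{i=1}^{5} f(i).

-10

f(3) = -2*(-3) - 2*7 = -8
f(4) = -2*(-8) - 2*(-3) = 22
f(5) = -2*22 - 2*(-8) = -28
Sum = 7 + (-3) + (-8) + 22 + (-28) = -10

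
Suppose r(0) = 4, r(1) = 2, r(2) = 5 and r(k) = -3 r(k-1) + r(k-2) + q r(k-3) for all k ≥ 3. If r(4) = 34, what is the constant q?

r(3) = -13 + 4q
r(4) = 44 - 10q
So 44 - 10q = 34, giving q = 1.

1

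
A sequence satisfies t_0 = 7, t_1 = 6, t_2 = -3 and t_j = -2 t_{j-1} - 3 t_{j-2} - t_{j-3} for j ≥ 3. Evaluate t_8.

-88

t_3 = -2*(-3) - 3*6 - 7 = -19
t_4 = -2*(-19) - 3*(-3) - 6 = 41
t_5 = -2*41 - 3*(-19) - (-3) = -22
t_6 = -2*(-22) - 3*41 - (-19) = -60
t_7 = -2*(-60) - 3*(-22) - 41 = 145
t_8 = -2*145 - 3*(-60) - (-22) = -88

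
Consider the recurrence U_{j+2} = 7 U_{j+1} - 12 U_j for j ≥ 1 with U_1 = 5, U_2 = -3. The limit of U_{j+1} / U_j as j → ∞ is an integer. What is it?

The characteristic equation is r^2 - 7r + 12 = 0, which factors as (r - 4)(r - 3) = 0.
So the roots are 4 and 3. Since |4| > |3| and the coefficient of 4^j is non-zero, the ratio tends to 4.

4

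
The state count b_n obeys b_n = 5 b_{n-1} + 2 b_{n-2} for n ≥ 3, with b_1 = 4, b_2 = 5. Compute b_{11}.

b_3 = 5·5 + 2·4 = 33
b_4 = 5·33 + 2·5 = 175
b_5 = 5·175 + 2·33 = 941
b_6 = 5·941 + 2·175 = 5055
b_7 = 5·5055 + 2·941 = 27157
b_8 = 5·27157 + 2·5055 = 145895
b_9 = 5·145895 + 2·27157 = 783789
b_{10} = 5·783789 + 2·145895 = 4210735
b_{11} = 5·4210735 + 2·783789 = 22621253

22621253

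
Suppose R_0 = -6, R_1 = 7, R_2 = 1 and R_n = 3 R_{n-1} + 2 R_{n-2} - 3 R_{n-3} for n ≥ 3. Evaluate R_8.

11663

R_3 = 3·1 + 2·7 - 3·(-6) = 35
R_4 = 3·35 + 2·1 - 3·7 = 86
R_5 = 3·86 + 2·35 - 3·1 = 325
R_6 = 3·325 + 2·86 - 3·35 = 1042
R_7 = 3·1042 + 2·325 - 3·86 = 3518
R_8 = 3·3518 + 2·1042 - 3·325 = 11663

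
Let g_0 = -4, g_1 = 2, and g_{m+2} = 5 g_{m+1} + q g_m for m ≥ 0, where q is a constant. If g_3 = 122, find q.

g_2 = 10 - 4q
g_3 = 50 - 18q
So 50 - 18q = 122, giving q = -4.

-4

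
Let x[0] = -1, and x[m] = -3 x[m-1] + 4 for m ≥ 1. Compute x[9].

39367

x[1] = -3*(-1) + 4 = 7
x[2] = -3*7 + 4 = -17
x[3] = -3*(-17) + 4 = 55
x[4] = -3*55 + 4 = -161
x[5] = -3*(-161) + 4 = 487
x[6] = -3*487 + 4 = -1457
x[7] = -3*(-1457) + 4 = 4375
x[8] = -3*4375 + 4 = -13121
x[9] = -3*(-13121) + 4 = 39367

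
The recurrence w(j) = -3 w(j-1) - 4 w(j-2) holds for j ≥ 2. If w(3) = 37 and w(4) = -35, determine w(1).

5

Rearranging, w(j-2) = (w(j) + 3 w(j-1)) / -4.
w(2) = (-35 + 3(37)) / -4 = 76/-4 = -19
w(1) = (37 + 3(-19)) / -4 = -20/-4 = 5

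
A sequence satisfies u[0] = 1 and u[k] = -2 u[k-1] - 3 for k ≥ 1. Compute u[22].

The fixed point is -3/(1 + 2) = -1, so u[k] + 1 = -2(u[k-1] + 1).
Hence u[k] = 2·(-2)^k - 1.
u[22] = 2·(-2)^{22} - 1 = 2·4194304 - 1 = 8388607.

8388607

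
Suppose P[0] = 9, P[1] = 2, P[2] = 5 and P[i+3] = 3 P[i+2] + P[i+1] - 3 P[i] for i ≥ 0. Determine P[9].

P[3] = 3·5 + 2 - 3·9 = -10
P[4] = 3·(-10) + 5 - 3·2 = -31
P[5] = 3·(-31) + (-10) - 3·5 = -118
P[6] = 3·(-118) + (-31) - 3·(-10) = -355
P[7] = 3·(-355) + (-118) - 3·(-31) = -1090
P[8] = 3·(-1090) + (-355) - 3·(-118) = -3271
P[9] = 3·(-3271) + (-1090) - 3·(-355) = -9838

-9838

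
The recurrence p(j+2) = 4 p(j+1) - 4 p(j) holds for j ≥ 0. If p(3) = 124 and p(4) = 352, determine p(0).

Rearranging, p(j-2) = (p(j) - 4 p(j-1)) / -4.
p(2) = (352 - 4(124)) / -4 = -144/-4 = 36
p(1) = (124 - 4(36)) / -4 = -20/-4 = 5
p(0) = (36 - 4(5)) / -4 = 16/-4 = -4

-4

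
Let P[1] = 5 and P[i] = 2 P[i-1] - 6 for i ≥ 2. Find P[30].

-536870906

The fixed point is -6/(1 - 2) = 6, so P[i] - 6 = 2(P[i-1] - 6).
Hence P[i] = -1·2^{i-1} + 6.
P[30] = -1·2^{29} + 6 = -1·536870912 + 6 = -536870906.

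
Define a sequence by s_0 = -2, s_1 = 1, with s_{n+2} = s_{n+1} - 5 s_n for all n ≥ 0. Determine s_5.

s_2 = 1 - 5*(-2) = 11
s_3 = 11 - 5*1 = 6
s_4 = 6 - 5*11 = -49
s_5 = (-49) - 5*6 = -79

-79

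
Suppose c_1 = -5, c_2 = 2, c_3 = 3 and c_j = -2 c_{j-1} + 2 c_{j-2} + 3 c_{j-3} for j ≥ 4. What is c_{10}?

c_4 = -2(3) + 2(2) + 3(-5) = -17
c_5 = -2(-17) + 2(3) + 3(2) = 46
c_6 = -2(46) + 2(-17) + 3(3) = -117
c_7 = -2(-117) + 2(46) + 3(-17) = 275
c_8 = -2(275) + 2(-117) + 3(46) = -646
c_9 = -2(-646) + 2(275) + 3(-117) = 1491
c_{10} = -2(1491) + 2(-646) + 3(275) = -3449

-3449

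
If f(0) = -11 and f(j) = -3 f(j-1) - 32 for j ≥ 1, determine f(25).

The fixed point is -32/(1 + 3) = -8, so f(j) + 8 = -3(f(j-1) + 8).
Hence f(j) = -3·(-3)^j - 8.
f(25) = -3·(-3)^{25} - 8 = -3·-847288609443 - 8 = 2541865828321.

2541865828321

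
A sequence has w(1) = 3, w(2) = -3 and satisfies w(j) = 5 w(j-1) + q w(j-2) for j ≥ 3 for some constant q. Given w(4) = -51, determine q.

w(3) = -15 + 3q
w(4) = -75 + 12q
So -75 + 12q = -51, giving q = 2.

2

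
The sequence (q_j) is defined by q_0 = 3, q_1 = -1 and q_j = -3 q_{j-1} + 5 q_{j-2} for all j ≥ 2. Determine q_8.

81162

q_2 = -3(-1) + 5(3) = 18
q_3 = -3(18) + 5(-1) = -59
q_4 = -3(-59) + 5(18) = 267
q_5 = -3(267) + 5(-59) = -1096
q_6 = -3(-1096) + 5(267) = 4623
q_7 = -3(4623) + 5(-1096) = -19349
q_8 = -3(-19349) + 5(4623) = 81162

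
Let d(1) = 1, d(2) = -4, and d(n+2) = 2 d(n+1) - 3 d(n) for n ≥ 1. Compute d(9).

d(3) = 2·(-4) - 3·1 = -11
d(4) = 2·(-11) - 3·(-4) = -10
d(5) = 2·(-10) - 3·(-11) = 13
d(6) = 2·13 - 3·(-10) = 56
d(7) = 2·56 - 3·13 = 73
d(8) = 2·73 - 3·56 = -22
d(9) = 2·(-22) - 3·73 = -263

-263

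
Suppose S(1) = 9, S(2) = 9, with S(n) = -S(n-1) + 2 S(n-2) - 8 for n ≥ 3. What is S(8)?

S(3) = -9 + 2*9 - 8 = 1
S(4) = -1 + 2*9 - 8 = 9
S(5) = -9 + 2*1 - 8 = -15
S(6) = -(-15) + 2*9 - 8 = 25
S(7) = -25 + 2*(-15) - 8 = -63
S(8) = -(-63) + 2*25 - 8 = 105

105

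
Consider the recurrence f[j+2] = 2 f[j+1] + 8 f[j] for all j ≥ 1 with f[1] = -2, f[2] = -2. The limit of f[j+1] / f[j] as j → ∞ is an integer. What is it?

The characteristic equation is r^2 - 2r - 8 = 0, which factors as (r - 4)(r + 2) = 0.
So the roots are 4 and -2. Since |4| > |-2| and the coefficient of 4^j is non-zero, the ratio tends to 4.

4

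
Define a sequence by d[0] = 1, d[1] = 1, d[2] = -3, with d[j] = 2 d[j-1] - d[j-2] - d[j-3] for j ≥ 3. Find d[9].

91

d[3] = 2*(-3) - 1 - 1 = -8
d[4] = 2*(-8) - (-3) - 1 = -14
d[5] = 2*(-14) - (-8) - (-3) = -17
d[6] = 2*(-17) - (-14) - (-8) = -12
d[7] = 2*(-12) - (-17) - (-14) = 7
d[8] = 2*7 - (-12) - (-17) = 43
d[9] = 2*43 - 7 - (-12) = 91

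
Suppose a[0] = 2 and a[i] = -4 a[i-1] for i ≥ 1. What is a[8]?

131072

a[1] = -4*2 = -8
a[2] = -4*(-8) = 32
a[3] = -4*32 = -128
a[4] = -4*(-128) = 512
a[5] = -4*512 = -2048
a[6] = -4*(-2048) = 8192
a[7] = -4*8192 = -32768
a[8] = -4*(-32768) = 131072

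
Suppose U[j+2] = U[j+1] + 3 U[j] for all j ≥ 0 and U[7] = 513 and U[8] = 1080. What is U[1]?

9

Rearranging, U[j-2] = (U[j] - U[j-1]) / 3.
U[6] = (1080 - 513) / 3 = 567/3 = 189
U[5] = (513 - 189) / 3 = 324/3 = 108
U[4] = (189 - 108) / 3 = 81/3 = 27
U[3] = (108 - 27) / 3 = 81/3 = 27
U[2] = (27 - 27) / 3 = 0/3 = 0
U[1] = (27 - 0) / 3 = 27/3 = 9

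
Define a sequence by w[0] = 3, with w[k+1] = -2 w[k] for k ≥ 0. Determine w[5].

-96

w[1] = -2·3 = -6
w[2] = -2·(-6) = 12
w[3] = -2·12 = -24
w[4] = -2·(-24) = 48
w[5] = -2·48 = -96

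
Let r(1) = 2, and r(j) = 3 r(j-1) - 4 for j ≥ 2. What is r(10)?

r(2) = 3(2) - 4 = 2
r(3) = 3(2) - 4 = 2
r(4) = 3(2) - 4 = 2
r(5) = 3(2) - 4 = 2
r(6) = 3(2) - 4 = 2
r(7) = 3(2) - 4 = 2
r(8) = 3(2) - 4 = 2
r(9) = 3(2) - 4 = 2
r(10) = 3(2) - 4 = 2

2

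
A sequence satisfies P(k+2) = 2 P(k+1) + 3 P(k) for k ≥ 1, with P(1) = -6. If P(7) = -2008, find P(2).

-5

Let P(2) = y.
P(3) = -18 + 2y
P(4) = -36 + 7y
P(5) = -126 + 20y
P(6) = -360 + 61y
P(7) = -1098 + 182y
So -1098 + 182y = -2008, giving y = -5.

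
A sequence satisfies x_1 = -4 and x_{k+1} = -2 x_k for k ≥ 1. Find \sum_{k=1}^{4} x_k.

20

x_2 = -2·(-4) = 8
x_3 = -2·8 = -16
x_4 = -2·(-16) = 32
Sum = (-4) + 8 + (-16) + 32 = 20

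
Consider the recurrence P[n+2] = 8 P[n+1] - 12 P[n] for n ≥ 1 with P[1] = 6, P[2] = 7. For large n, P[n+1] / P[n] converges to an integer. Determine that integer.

The characteristic equation is r^2 - 8r + 12 = 0, which factors as (r - 6)(r - 2) = 0.
So the roots are 6 and 2. Since |6| > |2| and the coefficient of 6^n is non-zero, the ratio tends to 6.

6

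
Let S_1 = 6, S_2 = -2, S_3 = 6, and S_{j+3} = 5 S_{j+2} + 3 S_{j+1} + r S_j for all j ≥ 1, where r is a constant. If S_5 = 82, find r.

-2

S_4 = 24 + 6r
S_5 = 138 + 28r
So 138 + 28r = 82, giving r = -2.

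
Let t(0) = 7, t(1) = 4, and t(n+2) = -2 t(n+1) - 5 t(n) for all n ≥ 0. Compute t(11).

t(2) = -2*4 - 5*7 = -43
t(3) = -2*(-43) - 5*4 = 66
t(4) = -2*66 - 5*(-43) = 83
t(5) = -2*83 - 5*66 = -496
t(6) = -2*(-496) - 5*83 = 577
t(7) = -2*577 - 5*(-496) = 1326
t(8) = -2*1326 - 5*577 = -5537
t(9) = -2*(-5537) - 5*1326 = 4444
t(10) = -2*4444 - 5*(-5537) = 18797
t(11) = -2*18797 - 5*4444 = -59814

-59814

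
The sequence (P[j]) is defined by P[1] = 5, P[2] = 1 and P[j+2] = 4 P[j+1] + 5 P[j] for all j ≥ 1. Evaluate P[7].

15629

P[3] = 4*1 + 5*5 = 29
P[4] = 4*29 + 5*1 = 121
P[5] = 4*121 + 5*29 = 629
P[6] = 4*629 + 5*121 = 3121
P[7] = 4*3121 + 5*629 = 15629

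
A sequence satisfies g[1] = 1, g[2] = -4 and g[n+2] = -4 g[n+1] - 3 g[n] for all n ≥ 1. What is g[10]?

-29524

g[3] = -4*(-4) - 3*1 = 13
g[4] = -4*13 - 3*(-4) = -40
g[5] = -4*(-40) - 3*13 = 121
g[6] = -4*121 - 3*(-40) = -364
g[7] = -4*(-364) - 3*121 = 1093
g[8] = -4*1093 - 3*(-364) = -3280
g[9] = -4*(-3280) - 3*1093 = 9841
g[10] = -4*9841 - 3*(-3280) = -29524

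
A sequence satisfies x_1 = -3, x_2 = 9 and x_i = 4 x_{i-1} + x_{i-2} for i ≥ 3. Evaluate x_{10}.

x_3 = 4*9 + (-3) = 33
x_4 = 4*33 + 9 = 141
x_5 = 4*141 + 33 = 597
x_6 = 4*597 + 141 = 2529
x_7 = 4*2529 + 597 = 10713
x_8 = 4*10713 + 2529 = 45381
x_9 = 4*45381 + 10713 = 192237
x_{10} = 4*192237 + 45381 = 814329

814329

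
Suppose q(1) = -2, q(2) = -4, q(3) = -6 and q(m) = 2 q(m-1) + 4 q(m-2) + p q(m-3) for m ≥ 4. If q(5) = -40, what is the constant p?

q(4) = -28 - 2p
q(5) = -80 - 8p
So -80 - 8p = -40, giving p = -5.

-5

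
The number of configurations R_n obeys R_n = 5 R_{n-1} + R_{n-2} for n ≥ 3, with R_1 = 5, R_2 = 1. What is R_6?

1376

R_3 = 5·1 + 5 = 10
R_4 = 5·10 + 1 = 51
R_5 = 5·51 + 10 = 265
R_6 = 5·265 + 51 = 1376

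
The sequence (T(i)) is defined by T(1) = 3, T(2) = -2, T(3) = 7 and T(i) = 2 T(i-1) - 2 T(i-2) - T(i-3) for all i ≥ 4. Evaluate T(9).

T(4) = 2*7 - 2*(-2) - 3 = 15
T(5) = 2*15 - 2*7 - (-2) = 18
T(6) = 2*18 - 2*15 - 7 = -1
T(7) = 2*(-1) - 2*18 - 15 = -53
T(8) = 2*(-53) - 2*(-1) - 18 = -122
T(9) = 2*(-122) - 2*(-53) - (-1) = -137

-137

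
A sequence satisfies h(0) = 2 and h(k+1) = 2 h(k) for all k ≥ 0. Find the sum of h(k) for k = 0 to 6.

254

h(1) = 2·2 = 4
h(2) = 2·4 = 8
h(3) = 2·8 = 16
h(4) = 2·16 = 32
h(5) = 2·32 = 64
h(6) = 2·64 = 128
Sum = 2 + 4 + 8 + 16 + 32 + 64 + 128 = 254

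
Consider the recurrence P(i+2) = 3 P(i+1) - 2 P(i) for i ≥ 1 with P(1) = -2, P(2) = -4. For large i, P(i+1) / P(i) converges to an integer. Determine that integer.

2

The characteristic equation is r^2 - 3r + 2 = 0, which factors as (r - 2)(r - 1) = 0.
So the roots are 2 and 1. Since |2| > |1| and the coefficient of 2^i is non-zero, the ratio tends to 2.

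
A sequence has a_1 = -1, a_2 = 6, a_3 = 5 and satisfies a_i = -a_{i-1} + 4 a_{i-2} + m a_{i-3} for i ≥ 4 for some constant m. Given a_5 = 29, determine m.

4

a_4 = 19 - m
a_5 = 1 + 7m
So 1 + 7m = 29, giving m = 4.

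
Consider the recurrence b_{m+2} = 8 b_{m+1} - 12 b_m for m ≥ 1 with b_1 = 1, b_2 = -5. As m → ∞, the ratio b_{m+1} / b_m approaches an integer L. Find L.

The characteristic equation is r^2 - 8r + 12 = 0, which factors as (r - 6)(r - 2) = 0.
So the roots are 6 and 2. Since |6| > |2| and the coefficient of 6^m is non-zero, the ratio tends to 6.

6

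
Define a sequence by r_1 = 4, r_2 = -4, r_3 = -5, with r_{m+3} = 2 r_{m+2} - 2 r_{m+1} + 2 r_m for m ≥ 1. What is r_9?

r_4 = 2(-5) - 2(-4) + 2(4) = 6
r_5 = 2(6) - 2(-5) + 2(-4) = 14
r_6 = 2(14) - 2(6) + 2(-5) = 6
r_7 = 2(6) - 2(14) + 2(6) = -4
r_8 = 2(-4) - 2(6) + 2(14) = 8
r_9 = 2(8) - 2(-4) + 2(6) = 36

36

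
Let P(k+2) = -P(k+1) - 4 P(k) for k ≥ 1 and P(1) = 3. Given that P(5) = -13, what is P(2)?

Let P(2) = y.
P(3) = -12 - y
P(4) = 12 - 3y
P(5) = 36 + 7y
So 36 + 7y = -13, giving y = -7.

-7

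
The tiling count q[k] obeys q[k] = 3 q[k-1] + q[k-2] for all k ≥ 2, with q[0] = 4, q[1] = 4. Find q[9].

q[2] = 3*4 + 4 = 16
q[3] = 3*16 + 4 = 52
q[4] = 3*52 + 16 = 172
q[5] = 3*172 + 52 = 568
q[6] = 3*568 + 172 = 1876
q[7] = 3*1876 + 568 = 6196
q[8] = 3*6196 + 1876 = 20464
q[9] = 3*20464 + 6196 = 67588

67588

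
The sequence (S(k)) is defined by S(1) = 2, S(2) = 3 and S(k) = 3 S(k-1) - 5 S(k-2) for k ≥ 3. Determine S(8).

S(3) = 3·3 - 5·2 = -1
S(4) = 3·(-1) - 5·3 = -18
S(5) = 3·(-18) - 5·(-1) = -49
S(6) = 3·(-49) - 5·(-18) = -57
S(7) = 3·(-57) - 5·(-49) = 74
S(8) = 3·74 - 5·(-57) = 507

507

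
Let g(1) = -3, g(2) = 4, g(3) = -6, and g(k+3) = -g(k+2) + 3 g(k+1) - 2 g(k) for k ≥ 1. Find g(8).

g(4) = -(-6) + 3·4 - 2·(-3) = 24
g(5) = -24 + 3·(-6) - 2·4 = -50
g(6) = -(-50) + 3·24 - 2·(-6) = 134
g(7) = -134 + 3·(-50) - 2·24 = -332
g(8) = -(-332) + 3·134 - 2·(-50) = 834

834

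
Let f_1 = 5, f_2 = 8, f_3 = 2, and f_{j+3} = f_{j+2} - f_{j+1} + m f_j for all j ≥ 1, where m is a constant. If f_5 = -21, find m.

-1

f_4 = -6 + 5m
f_5 = -8 + 13m
So -8 + 13m = -21, giving m = -1.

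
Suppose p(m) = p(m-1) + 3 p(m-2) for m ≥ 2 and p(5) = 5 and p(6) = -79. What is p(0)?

Rearranging, p(m-2) = (p(m) - p(m-1)) / 3.
p(4) = (-79 - 5) / 3 = -84/3 = -28
p(3) = (5 - (-28)) / 3 = 33/3 = 11
p(2) = (-28 - 11) / 3 = -39/3 = -13
p(1) = (11 - (-13)) / 3 = 24/3 = 8
p(0) = (-13 - 8) / 3 = -21/3 = -7

-7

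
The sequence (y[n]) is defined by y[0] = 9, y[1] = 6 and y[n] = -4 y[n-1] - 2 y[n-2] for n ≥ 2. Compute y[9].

251232

y[2] = -4·6 - 2·9 = -42
y[3] = -4·(-42) - 2·6 = 156
y[4] = -4·156 - 2·(-42) = -540
y[5] = -4·(-540) - 2·156 = 1848
y[6] = -4·1848 - 2·(-540) = -6312
y[7] = -4·(-6312) - 2·1848 = 21552
y[8] = -4·21552 - 2·(-6312) = -73584
y[9] = -4·(-73584) - 2·21552 = 251232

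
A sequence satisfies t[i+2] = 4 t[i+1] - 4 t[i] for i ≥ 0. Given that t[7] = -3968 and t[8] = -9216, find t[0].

Rearranging, t[i-2] = (t[i] - 4 t[i-1]) / -4.
t[6] = (-9216 - 4(-3968)) / -4 = 6656/-4 = -1664
t[5] = (-3968 - 4(-1664)) / -4 = 2688/-4 = -672
t[4] = (-1664 - 4(-672)) / -4 = 1024/-4 = -256
t[3] = (-672 - 4(-256)) / -4 = 352/-4 = -88
t[2] = (-256 - 4(-88)) / -4 = 96/-4 = -24
t[1] = (-88 - 4(-24)) / -4 = 8/-4 = -2
t[0] = (-24 - 4(-2)) / -4 = -16/-4 = 4

4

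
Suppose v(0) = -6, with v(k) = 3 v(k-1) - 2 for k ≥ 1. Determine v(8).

v(1) = 3·(-6) - 2 = -20
v(2) = 3·(-20) - 2 = -62
v(3) = 3·(-62) - 2 = -188
v(4) = 3·(-188) - 2 = -566
v(5) = 3·(-566) - 2 = -1700
v(6) = 3·(-1700) - 2 = -5102
v(7) = 3·(-5102) - 2 = -15308
v(8) = 3·(-15308) - 2 = -45926

-45926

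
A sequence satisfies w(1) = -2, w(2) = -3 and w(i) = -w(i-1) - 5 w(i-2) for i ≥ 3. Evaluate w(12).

w(3) = -(-3) - 5(-2) = 13
w(4) = -13 - 5(-3) = 2
w(5) = -2 - 5(13) = -67
w(6) = -(-67) - 5(2) = 57
w(7) = -57 - 5(-67) = 278
w(8) = -278 - 5(57) = -563
w(9) = -(-563) - 5(278) = -827
w(10) = -(-827) - 5(-563) = 3642
w(11) = -3642 - 5(-827) = 493
w(12) = -493 - 5(3642) = -18703

-18703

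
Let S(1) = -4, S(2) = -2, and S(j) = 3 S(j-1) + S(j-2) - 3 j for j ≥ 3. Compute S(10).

-99665

S(3) = 3(-2) + (-4) - 9 = -19
S(4) = 3(-19) + (-2) - 12 = -71
S(5) = 3(-71) + (-19) - 15 = -247
S(6) = 3(-247) + (-71) - 18 = -830
S(7) = 3(-830) + (-247) - 21 = -2758
S(8) = 3(-2758) + (-830) - 24 = -9128
S(9) = 3(-9128) + (-2758) - 27 = -30169
S(10) = 3(-30169) + (-9128) - 30 = -99665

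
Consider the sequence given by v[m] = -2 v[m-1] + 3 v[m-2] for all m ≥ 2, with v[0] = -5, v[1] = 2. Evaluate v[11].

v[2] = -2·2 + 3·(-5) = -19
v[3] = -2·(-19) + 3·2 = 44
v[4] = -2·44 + 3·(-19) = -145
v[5] = -2·(-145) + 3·44 = 422
v[6] = -2·422 + 3·(-145) = -1279
v[7] = -2·(-1279) + 3·422 = 3824
v[8] = -2·3824 + 3·(-1279) = -11485
v[9] = -2·(-11485) + 3·3824 = 34442
v[10] = -2·34442 + 3·(-11485) = -103339
v[11] = -2·(-103339) + 3·34442 = 310004

310004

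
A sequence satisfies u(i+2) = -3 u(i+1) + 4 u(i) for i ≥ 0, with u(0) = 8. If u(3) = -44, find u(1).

4

Let u(1) = v.
u(2) = 32 - 3v
u(3) = -96 + 13v
So -96 + 13v = -44, giving v = 4.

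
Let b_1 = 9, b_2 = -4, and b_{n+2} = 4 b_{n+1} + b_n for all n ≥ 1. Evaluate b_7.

b_3 = 4*(-4) + 9 = -7
b_4 = 4*(-7) + (-4) = -32
b_5 = 4*(-32) + (-7) = -135
b_6 = 4*(-135) + (-32) = -572
b_7 = 4*(-572) + (-135) = -2423

-2423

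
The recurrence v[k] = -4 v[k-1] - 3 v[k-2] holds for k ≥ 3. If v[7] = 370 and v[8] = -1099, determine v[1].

6

Rearranging, v[k-2] = (v[k] + 4 v[k-1]) / -3.
v[6] = (-1099 + 4(370)) / -3 = 381/-3 = -127
v[5] = (370 + 4(-127)) / -3 = -138/-3 = 46
v[4] = (-127 + 4(46)) / -3 = 57/-3 = -19
v[3] = (46 + 4(-19)) / -3 = -30/-3 = 10
v[2] = (-19 + 4(10)) / -3 = 21/-3 = -7
v[1] = (10 + 4(-7)) / -3 = -18/-3 = 6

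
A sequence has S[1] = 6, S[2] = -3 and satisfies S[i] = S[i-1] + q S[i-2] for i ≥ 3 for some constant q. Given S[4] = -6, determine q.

S[3] = -3 + 6q
S[4] = -3 + 3q
So -3 + 3q = -6, giving q = -1.

-1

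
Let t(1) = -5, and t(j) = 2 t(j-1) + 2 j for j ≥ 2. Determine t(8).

t(2) = 2*(-5) + 4 = -6
t(3) = 2*(-6) + 6 = -6
t(4) = 2*(-6) + 8 = -4
t(5) = 2*(-4) + 10 = 2
t(6) = 2*2 + 12 = 16
t(7) = 2*16 + 14 = 46
t(8) = 2*46 + 16 = 108

108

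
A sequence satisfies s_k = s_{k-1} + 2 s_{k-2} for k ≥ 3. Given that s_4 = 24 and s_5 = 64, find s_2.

Rearranging, s_{k-2} = (s_k - s_{k-1}) / 2.
s_3 = (64 - 24) / 2 = 40/2 = 20
s_2 = (24 - 20) / 2 = 4/2 = 2

2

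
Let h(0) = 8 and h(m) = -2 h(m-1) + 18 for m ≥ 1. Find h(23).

-16777210

The fixed point is 18/(1 + 2) = 6, so h(m) - 6 = -2(h(m-1) - 6).
Hence h(m) = 2·(-2)^m + 6.
h(23) = 2·(-2)^{23} + 6 = 2·-8388608 + 6 = -16777210.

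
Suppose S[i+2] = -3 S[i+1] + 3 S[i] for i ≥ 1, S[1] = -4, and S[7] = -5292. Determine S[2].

5

Let S[2] = w.
S[3] = -12 - 3w
S[4] = 36 + 12w
S[5] = -144 - 45w
S[6] = 540 + 171w
S[7] = -2052 - 648w
So -2052 - 648w = -5292, giving w = 5.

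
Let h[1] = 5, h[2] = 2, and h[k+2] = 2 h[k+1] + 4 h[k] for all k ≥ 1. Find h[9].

h[3] = 2*2 + 4*5 = 24
h[4] = 2*24 + 4*2 = 56
h[5] = 2*56 + 4*24 = 208
h[6] = 2*208 + 4*56 = 640
h[7] = 2*640 + 4*208 = 2112
h[8] = 2*2112 + 4*640 = 6784
h[9] = 2*6784 + 4*2112 = 22016

22016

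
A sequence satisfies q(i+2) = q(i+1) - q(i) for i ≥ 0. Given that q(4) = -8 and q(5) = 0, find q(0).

8

Rearranging, q(i-2) = -(q(i) - q(i-1)).
q(3) = -(0 - (-8)) = -8
q(2) = -(-8 - (-8)) = 0
q(1) = -(-8 - 0) = 8
q(0) = -(0 - 8) = 8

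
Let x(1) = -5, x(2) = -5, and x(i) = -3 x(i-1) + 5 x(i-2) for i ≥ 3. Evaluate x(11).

-300085

x(3) = -3·(-5) + 5·(-5) = -10
x(4) = -3·(-10) + 5·(-5) = 5
x(5) = -3·5 + 5·(-10) = -65
x(6) = -3·(-65) + 5·5 = 220
x(7) = -3·220 + 5·(-65) = -985
x(8) = -3·(-985) + 5·220 = 4055
x(9) = -3·4055 + 5·(-985) = -17090
x(10) = -3·(-17090) + 5·4055 = 71545
x(11) = -3·71545 + 5·(-17090) = -300085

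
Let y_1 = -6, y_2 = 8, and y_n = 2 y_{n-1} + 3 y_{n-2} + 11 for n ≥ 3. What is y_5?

144

y_3 = 2*8 + 3*(-6) + 11 = 9
y_4 = 2*9 + 3*8 + 11 = 53
y_5 = 2*53 + 3*9 + 11 = 144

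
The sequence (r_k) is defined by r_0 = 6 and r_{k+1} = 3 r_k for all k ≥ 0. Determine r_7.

r_1 = 3(6) = 18
r_2 = 3(18) = 54
r_3 = 3(54) = 162
r_4 = 3(162) = 486
r_5 = 3(486) = 1458
r_6 = 3(1458) = 4374
r_7 = 3(4374) = 13122

13122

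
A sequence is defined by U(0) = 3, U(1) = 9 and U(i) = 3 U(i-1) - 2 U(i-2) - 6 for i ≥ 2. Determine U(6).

39

U(2) = 3*9 - 2*3 - 6 = 15
U(3) = 3*15 - 2*9 - 6 = 21
U(4) = 3*21 - 2*15 - 6 = 27
U(5) = 3*27 - 2*21 - 6 = 33
U(6) = 3*33 - 2*27 - 6 = 39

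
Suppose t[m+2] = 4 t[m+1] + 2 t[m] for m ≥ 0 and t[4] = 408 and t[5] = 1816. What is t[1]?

6

Rearranging, t[m-2] = (t[m] - 4 t[m-1]) / 2.
t[3] = (1816 - 4(408)) / 2 = 184/2 = 92
t[2] = (408 - 4(92)) / 2 = 40/2 = 20
t[1] = (92 - 4(20)) / 2 = 12/2 = 6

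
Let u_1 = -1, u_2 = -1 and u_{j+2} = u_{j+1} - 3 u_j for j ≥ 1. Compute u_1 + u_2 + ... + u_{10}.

53

u_3 = (-1) - 3·(-1) = 2
u_4 = 2 - 3·(-1) = 5
u_5 = 5 - 3·2 = -1
u_6 = (-1) - 3·5 = -16
u_7 = (-16) - 3·(-1) = -13
u_8 = (-13) - 3·(-16) = 35
u_9 = 35 - 3·(-13) = 74
u_{10} = 74 - 3·35 = -31
Sum = (-1) + (-1) + 2 + 5 + (-1) + (-16) + (-13) + 35 + 74 + (-31) = 53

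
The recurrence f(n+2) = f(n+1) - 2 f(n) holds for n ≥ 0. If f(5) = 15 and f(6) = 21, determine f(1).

Rearranging, f(n-2) = (f(n) - f(n-1)) / -2.
f(4) = (21 - 15) / -2 = 6/-2 = -3
f(3) = (15 - (-3)) / -2 = 18/-2 = -9
f(2) = (-3 - (-9)) / -2 = 6/-2 = -3
f(1) = (-9 - (-3)) / -2 = -6/-2 = 3

3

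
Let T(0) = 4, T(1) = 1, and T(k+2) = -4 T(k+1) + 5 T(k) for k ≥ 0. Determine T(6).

7816

T(2) = -4·1 + 5·4 = 16
T(3) = -4·16 + 5·1 = -59
T(4) = -4·(-59) + 5·16 = 316
T(5) = -4·316 + 5·(-59) = -1559
T(6) = -4·(-1559) + 5·316 = 7816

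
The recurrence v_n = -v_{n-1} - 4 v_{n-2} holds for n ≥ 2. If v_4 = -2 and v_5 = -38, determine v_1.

-2

Rearranging, v_{n-2} = (v_n + v_{n-1}) / -4.
v_3 = (-38 + (-2)) / -4 = -40/-4 = 10
v_2 = (-2 + 10) / -4 = 8/-4 = -2
v_1 = (10 + (-2)) / -4 = 8/-4 = -2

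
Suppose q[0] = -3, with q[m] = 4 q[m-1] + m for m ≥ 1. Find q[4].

-656

q[1] = 4(-3) + 1 = -11
q[2] = 4(-11) + 2 = -42
q[3] = 4(-42) + 3 = -165
q[4] = 4(-165) + 4 = -656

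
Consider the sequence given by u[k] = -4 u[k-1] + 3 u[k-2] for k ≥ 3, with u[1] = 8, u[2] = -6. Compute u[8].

-98562

u[3] = -4(-6) + 3(8) = 48
u[4] = -4(48) + 3(-6) = -210
u[5] = -4(-210) + 3(48) = 984
u[6] = -4(984) + 3(-210) = -4566
u[7] = -4(-4566) + 3(984) = 21216
u[8] = -4(21216) + 3(-4566) = -98562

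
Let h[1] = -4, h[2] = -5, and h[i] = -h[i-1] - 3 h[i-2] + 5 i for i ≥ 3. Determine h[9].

-34

h[3] = -(-5) - 3(-4) + 15 = 32
h[4] = -32 - 3(-5) + 20 = 3
h[5] = -3 - 3(32) + 25 = -74
h[6] = -(-74) - 3(3) + 30 = 95
h[7] = -95 - 3(-74) + 35 = 162
h[8] = -162 - 3(95) + 40 = -407
h[9] = -(-407) - 3(162) + 45 = -34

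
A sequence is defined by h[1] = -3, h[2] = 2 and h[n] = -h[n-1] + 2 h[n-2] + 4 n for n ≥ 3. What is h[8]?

112

h[3] = -2 + 2*(-3) + 12 = 4
h[4] = -4 + 2*2 + 16 = 16
h[5] = -16 + 2*4 + 20 = 12
h[6] = -12 + 2*16 + 24 = 44
h[7] = -44 + 2*12 + 28 = 8
h[8] = -8 + 2*44 + 32 = 112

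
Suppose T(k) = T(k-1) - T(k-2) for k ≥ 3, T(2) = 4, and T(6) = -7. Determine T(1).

-3

Let T(1) = w.
T(3) = 4 - w
T(4) = -w
T(5) = -4
T(6) = -4 + w
So -4 + w = -7, giving w = -3.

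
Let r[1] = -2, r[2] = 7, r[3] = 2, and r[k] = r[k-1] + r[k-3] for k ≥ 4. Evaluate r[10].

34

r[4] = 2 + (-2) = 0
r[5] = 0 + 7 = 7
r[6] = 7 + 2 = 9
r[7] = 9 + 0 = 9
r[8] = 9 + 7 = 16
r[9] = 16 + 9 = 25
r[10] = 25 + 9 = 34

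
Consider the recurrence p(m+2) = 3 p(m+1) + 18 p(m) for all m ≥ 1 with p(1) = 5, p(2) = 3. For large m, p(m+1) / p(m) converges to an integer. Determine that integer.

The characteristic equation is r^2 - 3r - 18 = 0, which factors as (r - 6)(r + 3) = 0.
So the roots are 6 and -3. Since |6| > |-3| and the coefficient of 6^m is non-zero, the ratio tends to 6.

6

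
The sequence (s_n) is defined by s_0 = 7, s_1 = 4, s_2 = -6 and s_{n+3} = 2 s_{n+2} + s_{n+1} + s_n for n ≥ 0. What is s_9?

-580

s_3 = 2*(-6) + 4 + 7 = -1
s_4 = 2*(-1) + (-6) + 4 = -4
s_5 = 2*(-4) + (-1) + (-6) = -15
s_6 = 2*(-15) + (-4) + (-1) = -35
s_7 = 2*(-35) + (-15) + (-4) = -89
s_8 = 2*(-89) + (-35) + (-15) = -228
s_9 = 2*(-228) + (-89) + (-35) = -580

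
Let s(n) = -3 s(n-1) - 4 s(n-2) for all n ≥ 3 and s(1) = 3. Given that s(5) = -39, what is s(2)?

Let s(2) = y.
s(3) = -12 - 3y
s(4) = 36 + 5y
s(5) = -60 - 3y
So -60 - 3y = -39, giving y = -7.

-7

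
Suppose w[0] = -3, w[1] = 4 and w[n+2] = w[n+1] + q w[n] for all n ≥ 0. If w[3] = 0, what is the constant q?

w[2] = 4 - 3q
w[3] = 4 + q
So 4 + q = 0, giving q = -4.

-4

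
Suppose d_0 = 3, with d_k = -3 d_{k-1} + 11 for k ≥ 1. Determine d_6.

185

d_1 = -3·3 + 11 = 2
d_2 = -3·2 + 11 = 5
d_3 = -3·5 + 11 = -4
d_4 = -3·(-4) + 11 = 23
d_5 = -3·23 + 11 = -58
d_6 = -3·(-58) + 11 = 185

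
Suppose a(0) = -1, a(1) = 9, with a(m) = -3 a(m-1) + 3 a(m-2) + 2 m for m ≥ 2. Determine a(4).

a(2) = -3*9 + 3*(-1) + 4 = -26
a(3) = -3*(-26) + 3*9 + 6 = 111
a(4) = -3*111 + 3*(-26) + 8 = -403

-403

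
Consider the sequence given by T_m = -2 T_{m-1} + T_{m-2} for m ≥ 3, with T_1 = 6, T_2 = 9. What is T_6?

189

T_3 = -2(9) + 6 = -12
T_4 = -2(-12) + 9 = 33
T_5 = -2(33) + (-12) = -78
T_6 = -2(-78) + 33 = 189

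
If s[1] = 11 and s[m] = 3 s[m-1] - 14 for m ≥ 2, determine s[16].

The fixed point is -14/(1 - 3) = 7, so s[m] - 7 = 3(s[m-1] - 7).
Hence s[m] = 4·3^{m-1} + 7.
s[16] = 4·3^{15} + 7 = 4·14348907 + 7 = 57395635.

57395635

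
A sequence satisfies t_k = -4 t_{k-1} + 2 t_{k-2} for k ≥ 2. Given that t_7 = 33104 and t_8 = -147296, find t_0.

-6

Rearranging, t_{k-2} = (t_k + 4 t_{k-1}) / 2.
t_6 = (-147296 + 4(33104)) / 2 = -14880/2 = -7440
t_5 = (33104 + 4(-7440)) / 2 = 3344/2 = 1672
t_4 = (-7440 + 4(1672)) / 2 = -752/2 = -376
t_3 = (1672 + 4(-376)) / 2 = 168/2 = 84
t_2 = (-376 + 4(84)) / 2 = -40/2 = -20
t_1 = (84 + 4(-20)) / 2 = 4/2 = 2
t_0 = (-20 + 4(2)) / 2 = -12/2 = -6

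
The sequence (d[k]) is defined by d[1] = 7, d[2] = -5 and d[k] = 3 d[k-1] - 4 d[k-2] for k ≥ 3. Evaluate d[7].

d[3] = 3·(-5) - 4·7 = -43
d[4] = 3·(-43) - 4·(-5) = -109
d[5] = 3·(-109) - 4·(-43) = -155
d[6] = 3·(-155) - 4·(-109) = -29
d[7] = 3·(-29) - 4·(-155) = 533

533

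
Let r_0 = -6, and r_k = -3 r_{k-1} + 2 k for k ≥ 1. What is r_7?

r_1 = -3·(-6) + 2 = 20
r_2 = -3·20 + 4 = -56
r_3 = -3·(-56) + 6 = 174
r_4 = -3·174 + 8 = -514
r_5 = -3·(-514) + 10 = 1552
r_6 = -3·1552 + 12 = -4644
r_7 = -3·(-4644) + 14 = 13946

13946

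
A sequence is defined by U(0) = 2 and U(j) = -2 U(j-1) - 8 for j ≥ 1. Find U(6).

U(1) = -2·2 - 8 = -12
U(2) = -2·(-12) - 8 = 16
U(3) = -2·16 - 8 = -40
U(4) = -2·(-40) - 8 = 72
U(5) = -2·72 - 8 = -152
U(6) = -2·(-152) - 8 = 296

296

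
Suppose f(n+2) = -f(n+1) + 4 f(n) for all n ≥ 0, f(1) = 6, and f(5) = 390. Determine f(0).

Let f(0) = z.
f(2) = -6 + 4z
f(3) = 30 - 4z
f(4) = -54 + 20z
f(5) = 174 - 36z
So 174 - 36z = 390, giving z = -6.

-6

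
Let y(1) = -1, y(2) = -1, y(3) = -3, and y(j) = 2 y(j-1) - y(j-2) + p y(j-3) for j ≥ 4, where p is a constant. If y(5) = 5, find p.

y(4) = -5 - p
y(5) = -7 - 3p
So -7 - 3p = 5, giving p = -4.

-4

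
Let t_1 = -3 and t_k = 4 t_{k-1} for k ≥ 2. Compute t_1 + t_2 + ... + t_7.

t_2 = 4(-3) = -12
t_3 = 4(-12) = -48
t_4 = 4(-48) = -192
t_5 = 4(-192) = -768
t_6 = 4(-768) = -3072
t_7 = 4(-3072) = -12288
Sum = (-3) + (-12) + (-48) + (-192) + (-768) + (-3072) + (-12288) = -16383

-16383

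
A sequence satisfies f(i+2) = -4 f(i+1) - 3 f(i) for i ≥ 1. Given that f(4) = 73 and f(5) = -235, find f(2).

1

Rearranging, f(i-2) = (f(i) + 4 f(i-1)) / -3.
f(3) = (-235 + 4·73) / -3 = 57/-3 = -19
f(2) = (73 + 4·(-19)) / -3 = -3/-3 = 1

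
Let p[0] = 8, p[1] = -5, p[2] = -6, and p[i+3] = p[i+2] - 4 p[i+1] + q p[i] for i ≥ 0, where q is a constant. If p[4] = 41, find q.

1

p[3] = 14 + 8q
p[4] = 38 + 3q
So 38 + 3q = 41, giving q = 1.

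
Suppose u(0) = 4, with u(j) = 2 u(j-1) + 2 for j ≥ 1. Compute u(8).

u(1) = 2·4 + 2 = 10
u(2) = 2·10 + 2 = 22
u(3) = 2·22 + 2 = 46
u(4) = 2·46 + 2 = 94
u(5) = 2·94 + 2 = 190
u(6) = 2·190 + 2 = 382
u(7) = 2·382 + 2 = 766
u(8) = 2·766 + 2 = 1534

1534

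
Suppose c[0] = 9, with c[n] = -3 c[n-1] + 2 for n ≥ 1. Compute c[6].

c[1] = -3(9) + 2 = -25
c[2] = -3(-25) + 2 = 77
c[3] = -3(77) + 2 = -229
c[4] = -3(-229) + 2 = 689
c[5] = -3(689) + 2 = -2065
c[6] = -3(-2065) + 2 = 6197

6197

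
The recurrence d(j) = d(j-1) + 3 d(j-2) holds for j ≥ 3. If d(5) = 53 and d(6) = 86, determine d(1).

Rearranging, d(j-2) = (d(j) - d(j-1)) / 3.
d(4) = (86 - 53) / 3 = 33/3 = 11
d(3) = (53 - 11) / 3 = 42/3 = 14
d(2) = (11 - 14) / 3 = -3/3 = -1
d(1) = (14 - (-1)) / 3 = 15/3 = 5

5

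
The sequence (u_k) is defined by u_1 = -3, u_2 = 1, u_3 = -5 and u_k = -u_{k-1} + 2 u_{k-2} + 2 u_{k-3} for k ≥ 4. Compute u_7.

-17

u_4 = -(-5) + 2*1 + 2*(-3) = 1
u_5 = -1 + 2*(-5) + 2*1 = -9
u_6 = -(-9) + 2*1 + 2*(-5) = 1
u_7 = -1 + 2*(-9) + 2*1 = -17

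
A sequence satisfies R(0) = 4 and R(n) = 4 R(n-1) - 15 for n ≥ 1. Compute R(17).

-17179869179

The fixed point is -15/(1 - 4) = 5, so R(n) - 5 = 4(R(n-1) - 5).
Hence R(n) = -1·4^n + 5.
R(17) = -1·4^{17} + 5 = -1·17179869184 + 5 = -17179869179.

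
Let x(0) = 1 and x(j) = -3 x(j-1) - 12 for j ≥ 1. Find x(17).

-516560655

The fixed point is -12/(1 + 3) = -3, so x(j) + 3 = -3(x(j-1) + 3).
Hence x(j) = 4·(-3)^j - 3.
x(17) = 4·(-3)^{17} - 3 = 4·-129140163 - 3 = -516560655.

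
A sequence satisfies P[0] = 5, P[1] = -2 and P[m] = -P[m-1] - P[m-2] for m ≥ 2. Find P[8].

P[2] = -(-2) - 5 = -3
P[3] = -(-3) - (-2) = 5
P[4] = -5 - (-3) = -2
P[5] = -(-2) - 5 = -3
P[6] = -(-3) - (-2) = 5
P[7] = -5 - (-3) = -2
P[8] = -(-2) - 5 = -3

-3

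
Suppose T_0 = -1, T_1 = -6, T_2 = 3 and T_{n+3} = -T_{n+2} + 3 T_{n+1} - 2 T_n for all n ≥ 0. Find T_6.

261

T_3 = -3 + 3*(-6) - 2*(-1) = -19
T_4 = -(-19) + 3*3 - 2*(-6) = 40
T_5 = -40 + 3*(-19) - 2*3 = -103
T_6 = -(-103) + 3*40 - 2*(-19) = 261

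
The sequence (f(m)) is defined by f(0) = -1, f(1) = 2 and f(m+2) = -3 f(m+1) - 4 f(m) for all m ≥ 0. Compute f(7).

f(2) = -3(2) - 4(-1) = -2
f(3) = -3(-2) - 4(2) = -2
f(4) = -3(-2) - 4(-2) = 14
f(5) = -3(14) - 4(-2) = -34
f(6) = -3(-34) - 4(14) = 46
f(7) = -3(46) - 4(-34) = -2

-2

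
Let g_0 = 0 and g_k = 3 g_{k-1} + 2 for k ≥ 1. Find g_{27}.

The fixed point is 2/(1 - 3) = -1, so g_k + 1 = 3(g_{k-1} + 1).
Hence g_k = 1·3^k - 1.
g_{27} = 1·3^{27} - 1 = 1·7625597484987 - 1 = 7625597484986.

7625597484986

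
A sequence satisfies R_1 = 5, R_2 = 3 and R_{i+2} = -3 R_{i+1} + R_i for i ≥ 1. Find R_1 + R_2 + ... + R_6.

R_3 = -3·3 + 5 = -4
R_4 = -3·(-4) + 3 = 15
R_5 = -3·15 + (-4) = -49
R_6 = -3·(-49) + 15 = 162
Sum = 5 + 3 + (-4) + 15 + (-49) + 162 = 132

132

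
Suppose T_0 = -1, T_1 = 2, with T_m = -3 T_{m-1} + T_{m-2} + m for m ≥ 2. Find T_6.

-679

T_2 = -3·2 + (-1) + 2 = -5
T_3 = -3·(-5) + 2 + 3 = 20
T_4 = -3·20 + (-5) + 4 = -61
T_5 = -3·(-61) + 20 + 5 = 208
T_6 = -3·208 + (-61) + 6 = -679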